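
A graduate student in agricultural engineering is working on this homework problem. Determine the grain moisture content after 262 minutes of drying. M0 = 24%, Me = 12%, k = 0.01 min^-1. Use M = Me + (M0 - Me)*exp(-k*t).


M = Me + (M0 - Me) * e^(-k*t)
  = 12 + (24 - 12) * e^(-0.01*262)
  = 12 + 12 * e^(-2.620)
  = 12 + 12 * 0.07280
  = 12 + 0.8736
  = 12.87%


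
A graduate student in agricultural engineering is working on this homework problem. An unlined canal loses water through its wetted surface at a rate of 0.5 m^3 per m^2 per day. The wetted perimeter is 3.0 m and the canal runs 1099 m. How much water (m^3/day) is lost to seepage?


S = C * P * L
  = 0.5 * 3.0 * 1099
  = 1648.50 m^3/day


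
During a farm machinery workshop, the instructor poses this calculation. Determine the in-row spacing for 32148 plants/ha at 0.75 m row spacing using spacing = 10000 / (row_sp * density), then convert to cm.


spacing = 10000 / (row_sp * density)
        = 10000 / (0.75 * 32148)
        = 10000 / 24111
        = 0.41475 m = 41.47 cm


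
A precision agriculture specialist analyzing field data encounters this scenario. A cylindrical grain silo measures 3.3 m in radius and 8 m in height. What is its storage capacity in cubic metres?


V = pi * r^2 * h
  = pi * 3.3^2 * 8
  = pi * 10.89 * 8
  = 273.70 m^3


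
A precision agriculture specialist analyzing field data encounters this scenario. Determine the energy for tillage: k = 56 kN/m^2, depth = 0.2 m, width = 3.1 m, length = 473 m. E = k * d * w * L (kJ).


E = k * d * w * L
  = 56 * 0.2 * 3.1 * 473
  = 16422.56 kJ


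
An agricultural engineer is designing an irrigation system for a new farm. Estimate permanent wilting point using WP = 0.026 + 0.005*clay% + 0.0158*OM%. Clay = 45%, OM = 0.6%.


WP = 0.026 + 0.005*45 + 0.0158*0.6
   = 0.026 + 0.2250 + 0.0095
   = 0.2605


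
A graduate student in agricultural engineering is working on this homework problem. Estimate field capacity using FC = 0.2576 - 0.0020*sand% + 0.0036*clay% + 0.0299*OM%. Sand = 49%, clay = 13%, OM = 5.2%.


FC = 0.2576 - 0.0020*49 + 0.0036*13 + 0.0299*5.2
   = 0.2576 - 0.0980 + 0.0468 + 0.1555
   = 0.3619


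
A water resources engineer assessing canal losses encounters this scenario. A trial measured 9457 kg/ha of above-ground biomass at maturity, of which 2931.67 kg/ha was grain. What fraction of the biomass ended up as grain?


HI = grain_yield / biomass
   = 2931.67 / 9457
   = 0.31


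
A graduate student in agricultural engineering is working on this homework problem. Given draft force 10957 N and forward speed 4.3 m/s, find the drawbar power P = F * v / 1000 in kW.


P = F * v / 1000
  = 10957 * 4.3 / 1000
  = 47115.10 / 1000
  = 47.12 kW


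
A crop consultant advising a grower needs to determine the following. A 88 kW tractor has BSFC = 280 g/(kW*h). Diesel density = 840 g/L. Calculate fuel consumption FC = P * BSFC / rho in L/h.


FC = P * BSFC / rho_fuel
   = 88 * 280 / 840
   = 24640 / 840
   = 29.33 L/h


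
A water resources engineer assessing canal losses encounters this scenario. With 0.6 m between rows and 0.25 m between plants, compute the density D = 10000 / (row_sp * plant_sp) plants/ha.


D = 10000 / (row_sp * plant_sp)
  = 10000 / (0.6 * 0.25)
  = 10000 / 0.1500
  = 66666.67 plants/ha


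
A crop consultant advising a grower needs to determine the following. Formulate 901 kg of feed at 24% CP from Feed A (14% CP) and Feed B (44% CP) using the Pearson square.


parts_A = CP_b - target = 44 - 24 = 20
parts_B = target - CP_a = 24 - 14 = 10
total_parts = 20 + 10 = 30
Feed A = 901 * 20 / 30 = 600.67 kg
Feed B = 901 * 10 / 30 = 300.33 kg

600.67 kg


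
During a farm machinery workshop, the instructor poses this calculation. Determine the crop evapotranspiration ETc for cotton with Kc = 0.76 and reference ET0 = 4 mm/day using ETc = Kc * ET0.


ETc = Kc * ET0
    = 0.76 * 4
    = 3.04 mm/day


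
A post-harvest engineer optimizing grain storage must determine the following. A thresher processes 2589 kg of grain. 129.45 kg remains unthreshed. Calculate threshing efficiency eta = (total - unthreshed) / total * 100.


eta = (total - unthreshed) / total * 100
    = (2589 - 129.45) / 2589 * 100
    = 2459.55 / 2589 * 100
    = 95%


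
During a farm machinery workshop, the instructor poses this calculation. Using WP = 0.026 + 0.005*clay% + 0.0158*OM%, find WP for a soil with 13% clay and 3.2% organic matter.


WP = 0.026 + 0.005*13 + 0.0158*3.2
   = 0.026 + 0.0650 + 0.0506
   = 0.1416


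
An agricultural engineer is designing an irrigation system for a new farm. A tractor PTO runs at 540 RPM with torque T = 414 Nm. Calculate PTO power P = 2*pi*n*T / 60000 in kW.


P = 2*pi*n*T / 60000
  = 2*pi * 540 * 414 / 60000
  = 1404668.91 / 60000
  = 23.41 kW


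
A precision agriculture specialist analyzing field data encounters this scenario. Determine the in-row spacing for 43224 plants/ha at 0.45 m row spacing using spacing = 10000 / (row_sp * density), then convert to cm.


spacing = 10000 / (row_sp * density)
        = 10000 / (0.45 * 43224)
        = 10000 / 19450.80
        = 0.51412 m = 51.41 cm


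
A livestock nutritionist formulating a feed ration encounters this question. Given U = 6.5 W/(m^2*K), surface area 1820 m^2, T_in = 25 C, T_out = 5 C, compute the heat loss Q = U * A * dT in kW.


dT = 25 - (5) = 20 K
Q = U * A * dT
  = 6.5 * 1820 * 20
  = 236600 W = 236.60 kW


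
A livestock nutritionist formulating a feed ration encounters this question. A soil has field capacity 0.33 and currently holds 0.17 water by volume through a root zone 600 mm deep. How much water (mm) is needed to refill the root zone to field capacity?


SMD = (FC - theta) * D
    = (0.33 - 0.17) * 600
    = 0.160 * 600
    = 96 mm


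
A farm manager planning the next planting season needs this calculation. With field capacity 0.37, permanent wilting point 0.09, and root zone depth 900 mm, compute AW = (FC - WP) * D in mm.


AW = (FC - WP) * D
   = (0.37 - 0.09) * 900
   = 0.28 * 900
   = 252 mm


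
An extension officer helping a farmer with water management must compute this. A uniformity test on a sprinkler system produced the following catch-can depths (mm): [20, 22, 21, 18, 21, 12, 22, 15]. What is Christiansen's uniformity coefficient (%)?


xbar = 151 / 8 = 18.875
sum|xi - xbar| = 23.250
CU = 100 * (1 - 23.250 / (8 * 18.875))
   = 100 * (1 - 0.1540)
   = 84.60%


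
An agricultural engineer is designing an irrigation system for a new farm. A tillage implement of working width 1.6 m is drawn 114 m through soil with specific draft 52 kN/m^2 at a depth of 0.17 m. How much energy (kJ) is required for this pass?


E = k * d * w * L
  = 52 * 0.17 * 1.6 * 114
  = 1612.42 kJ


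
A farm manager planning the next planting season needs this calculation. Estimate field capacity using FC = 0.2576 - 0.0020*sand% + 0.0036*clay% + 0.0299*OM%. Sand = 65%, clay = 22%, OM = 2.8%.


FC = 0.2576 - 0.0020*65 + 0.0036*22 + 0.0299*2.8
   = 0.2576 - 0.1300 + 0.0792 + 0.0837
   = 0.2905


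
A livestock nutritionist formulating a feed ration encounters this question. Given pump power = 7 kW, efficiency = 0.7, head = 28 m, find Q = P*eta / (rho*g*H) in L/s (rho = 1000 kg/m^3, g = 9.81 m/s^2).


Q = (P * 1000 * eta) / (rho * g * H)
  = (7 * 1000 * 0.7) / (1000 * 9.81 * 28)
  = 4900 / 274680
  = 0.01784 m^3/s = 17.84 L/s


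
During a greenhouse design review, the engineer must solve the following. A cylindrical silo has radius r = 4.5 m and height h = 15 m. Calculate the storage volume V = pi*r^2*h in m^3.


V = pi * r^2 * h
  = pi * 4.5^2 * 15
  = pi * 20.25 * 15
  = 954.26 m^3


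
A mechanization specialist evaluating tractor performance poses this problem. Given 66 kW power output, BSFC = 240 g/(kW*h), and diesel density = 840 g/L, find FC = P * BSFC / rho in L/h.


FC = P * BSFC / rho_fuel
   = 66 * 240 / 840
   = 15840 / 840
   = 18.86 L/h


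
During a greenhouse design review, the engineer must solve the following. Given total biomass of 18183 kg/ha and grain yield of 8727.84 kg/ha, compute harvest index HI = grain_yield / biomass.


HI = grain_yield / biomass
   = 8727.84 / 18183
   = 0.48


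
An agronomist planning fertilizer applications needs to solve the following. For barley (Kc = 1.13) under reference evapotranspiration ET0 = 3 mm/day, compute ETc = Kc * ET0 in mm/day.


ETc = Kc * ET0
    = 1.13 * 3
    = 3.39 mm/day


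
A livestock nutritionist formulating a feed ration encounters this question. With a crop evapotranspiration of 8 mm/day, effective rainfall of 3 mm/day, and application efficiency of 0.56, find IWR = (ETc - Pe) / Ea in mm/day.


IWR = (ETc - Pe) / Ea
    = (8 - 3) / 0.56
    = 5 / 0.56
    = 8.93 mm/day


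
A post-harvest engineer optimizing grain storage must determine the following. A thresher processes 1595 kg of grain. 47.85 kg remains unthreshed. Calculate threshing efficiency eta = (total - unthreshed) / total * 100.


eta = (total - unthreshed) / total * 100
    = (1595 - 47.85) / 1595 * 100
    = 1547.15 / 1595 * 100
    = 97%


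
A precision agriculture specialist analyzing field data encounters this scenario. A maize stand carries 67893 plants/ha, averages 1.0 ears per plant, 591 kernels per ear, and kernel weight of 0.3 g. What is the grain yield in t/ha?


Y = density * ears * kernels * kw
  = 67893 * 1.0 * 591 * 0.3 g/ha
  = 12037428.90 g/ha
  = 12037.43 kg/ha = 12.04 t/ha


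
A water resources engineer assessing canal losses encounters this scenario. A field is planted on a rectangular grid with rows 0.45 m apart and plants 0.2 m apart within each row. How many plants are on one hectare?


D = 10000 / (row_sp * plant_sp)
  = 10000 / (0.45 * 0.2)
  = 10000 / 0.0900
  = 111111.11 plants/ha


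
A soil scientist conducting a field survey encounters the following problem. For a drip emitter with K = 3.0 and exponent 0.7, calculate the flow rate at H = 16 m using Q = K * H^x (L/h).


Q = K * H^x
  = 3.0 * 16^0.7
  = 3.0 * 6.9644
  = 20.89 L/h


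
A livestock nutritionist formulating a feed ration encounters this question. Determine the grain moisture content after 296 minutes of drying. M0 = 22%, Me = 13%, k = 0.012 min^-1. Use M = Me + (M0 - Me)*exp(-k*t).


M = Me + (M0 - Me) * e^(-k*t)
  = 13 + (22 - 13) * e^(-0.012*296)
  = 13 + 9 * e^(-3.552)
  = 13 + 9 * 0.02867
  = 13 + 0.2580
  = 13.26%


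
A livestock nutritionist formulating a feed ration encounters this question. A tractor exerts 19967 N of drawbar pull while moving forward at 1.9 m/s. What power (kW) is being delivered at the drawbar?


P = F * v / 1000
  = 19967 * 1.9 / 1000
  = 37937.30 / 1000
  = 37.94 kW


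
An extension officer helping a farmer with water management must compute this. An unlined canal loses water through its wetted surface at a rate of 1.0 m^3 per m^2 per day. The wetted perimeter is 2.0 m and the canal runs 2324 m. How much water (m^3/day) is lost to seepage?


S = C * P * L
  = 1.0 * 2.0 * 2324
  = 4648 m^3/day


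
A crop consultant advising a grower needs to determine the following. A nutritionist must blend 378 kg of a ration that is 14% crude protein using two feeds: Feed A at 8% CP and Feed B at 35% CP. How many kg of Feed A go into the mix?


parts_A = CP_b - target = 35 - 14 = 21
parts_B = target - CP_a = 14 - 8 = 6
total_parts = 21 + 6 = 27
Feed A = 378 * 21 / 27 = 294 kg
Feed B = 378 * 6 / 27 = 84 kg

294 kg


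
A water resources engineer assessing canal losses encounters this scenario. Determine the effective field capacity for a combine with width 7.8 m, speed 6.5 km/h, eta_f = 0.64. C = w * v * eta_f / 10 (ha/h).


C = w * v * eta_f / 10
  = 7.8 * 6.5 * 0.64 / 10
  = 32.45 / 10
  = 3.24 ha/h


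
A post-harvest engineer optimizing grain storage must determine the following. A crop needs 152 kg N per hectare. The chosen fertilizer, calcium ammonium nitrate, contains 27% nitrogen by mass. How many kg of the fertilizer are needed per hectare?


Rate = N_required / (N_content / 100)
     = 152 / (27 / 100)
     = 152 / 0.27
     = 562.96 kg/ha


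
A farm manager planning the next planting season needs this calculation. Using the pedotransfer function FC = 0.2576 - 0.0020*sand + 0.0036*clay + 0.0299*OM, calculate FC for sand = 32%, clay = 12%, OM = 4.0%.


FC = 0.2576 - 0.0020*32 + 0.0036*12 + 0.0299*4.0
   = 0.2576 - 0.0640 + 0.0432 + 0.1196
   = 0.3564


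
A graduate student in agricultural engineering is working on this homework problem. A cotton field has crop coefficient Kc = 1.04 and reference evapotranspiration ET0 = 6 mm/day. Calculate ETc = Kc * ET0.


ETc = Kc * ET0
    = 1.04 * 6
    = 6.24 mm/day


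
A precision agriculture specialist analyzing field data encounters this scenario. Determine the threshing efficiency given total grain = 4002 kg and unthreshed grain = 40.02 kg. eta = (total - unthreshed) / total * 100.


eta = (total - unthreshed) / total * 100
    = (4002 - 40.02) / 4002 * 100
    = 3961.98 / 4002 * 100
    = 99%


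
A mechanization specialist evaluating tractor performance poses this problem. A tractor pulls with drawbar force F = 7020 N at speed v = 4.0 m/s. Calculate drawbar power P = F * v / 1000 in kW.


P = F * v / 1000
  = 7020 * 4.0 / 1000
  = 28080 / 1000
  = 28.08 kW


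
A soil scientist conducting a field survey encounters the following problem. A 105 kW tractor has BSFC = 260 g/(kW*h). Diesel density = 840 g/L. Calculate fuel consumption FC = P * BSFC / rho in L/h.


FC = P * BSFC / rho_fuel
   = 105 * 260 / 840
   = 27300 / 840
   = 32.50 L/h


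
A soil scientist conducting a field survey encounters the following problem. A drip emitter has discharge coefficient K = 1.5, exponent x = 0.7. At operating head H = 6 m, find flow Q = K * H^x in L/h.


Q = K * H^x
  = 1.5 * 6^0.7
  = 1.5 * 3.5051
  = 5.26 L/h


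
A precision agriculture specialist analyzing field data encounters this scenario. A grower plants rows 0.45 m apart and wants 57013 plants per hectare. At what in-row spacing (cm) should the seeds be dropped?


spacing = 10000 / (row_sp * density)
        = 10000 / (0.45 * 57013)
        = 10000 / 25655.85
        = 0.38977 m = 38.98 cm


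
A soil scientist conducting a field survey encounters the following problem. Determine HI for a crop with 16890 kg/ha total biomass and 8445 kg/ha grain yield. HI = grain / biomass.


HI = grain_yield / biomass
   = 8445 / 16890
   = 0.50


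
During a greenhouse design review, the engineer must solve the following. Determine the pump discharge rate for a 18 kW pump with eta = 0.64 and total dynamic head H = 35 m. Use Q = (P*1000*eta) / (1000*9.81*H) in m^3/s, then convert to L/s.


Q = (P * 1000 * eta) / (rho * g * H)
  = (18 * 1000 * 0.64) / (1000 * 9.81 * 35)
  = 11520 / 343350
  = 0.03355 m^3/s = 33.55 L/s


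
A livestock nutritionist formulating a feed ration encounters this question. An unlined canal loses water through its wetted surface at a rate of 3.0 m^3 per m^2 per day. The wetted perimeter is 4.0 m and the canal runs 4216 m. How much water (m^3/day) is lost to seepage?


S = C * P * L
  = 3.0 * 4.0 * 4216
  = 50592 m^3/day


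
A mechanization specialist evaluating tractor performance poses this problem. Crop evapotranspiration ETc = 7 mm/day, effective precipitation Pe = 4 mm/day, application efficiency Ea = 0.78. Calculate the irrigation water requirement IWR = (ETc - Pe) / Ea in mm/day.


IWR = (ETc - Pe) / Ea
    = (7 - 4) / 0.78
    = 3 / 0.78
    = 3.85 mm/day


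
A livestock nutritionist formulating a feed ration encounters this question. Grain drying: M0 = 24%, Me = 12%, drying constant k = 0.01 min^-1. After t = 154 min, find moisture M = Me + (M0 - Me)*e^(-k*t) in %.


M = Me + (M0 - Me) * e^(-k*t)
  = 12 + (24 - 12) * e^(-0.01*154)
  = 12 + 12 * e^(-1.540)
  = 12 + 12 * 0.21438
  = 12 + 2.5726
  = 14.57%


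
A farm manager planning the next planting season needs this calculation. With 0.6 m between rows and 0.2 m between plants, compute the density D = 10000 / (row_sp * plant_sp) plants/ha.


D = 10000 / (row_sp * plant_sp)
  = 10000 / (0.6 * 0.2)
  = 10000 / 0.1200
  = 83333.33 plants/ha


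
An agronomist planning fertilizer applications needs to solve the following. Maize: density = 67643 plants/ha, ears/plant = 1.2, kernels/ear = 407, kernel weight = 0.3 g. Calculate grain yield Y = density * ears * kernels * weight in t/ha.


Y = density * ears * kernels * kw
  = 67643 * 1.2 * 407 * 0.3 g/ha
  = 9911052.36 g/ha
  = 9911.05 kg/ha = 9.91 t/ha


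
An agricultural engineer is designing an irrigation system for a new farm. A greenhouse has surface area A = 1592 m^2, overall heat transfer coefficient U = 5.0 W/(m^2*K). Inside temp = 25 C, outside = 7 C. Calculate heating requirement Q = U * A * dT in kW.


dT = 25 - (7) = 18 K
Q = U * A * dT
  = 5.0 * 1592 * 18
  = 143280 W = 143.28 kW


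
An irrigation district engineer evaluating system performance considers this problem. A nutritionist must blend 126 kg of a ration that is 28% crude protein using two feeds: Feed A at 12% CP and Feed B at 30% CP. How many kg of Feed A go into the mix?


parts_A = CP_b - target = 30 - 28 = 2
parts_B = target - CP_a = 28 - 12 = 16
total_parts = 2 + 16 = 18
Feed A = 126 * 2 / 18 = 14 kg
Feed B = 126 * 16 / 18 = 112 kg

14 kg


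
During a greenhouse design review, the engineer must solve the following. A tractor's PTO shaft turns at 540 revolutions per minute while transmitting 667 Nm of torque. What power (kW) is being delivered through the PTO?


P = 2*pi*n*T / 60000
  = 2*pi * 540 * 667 / 60000
  = 2263077.68 / 60000
  = 37.72 kW


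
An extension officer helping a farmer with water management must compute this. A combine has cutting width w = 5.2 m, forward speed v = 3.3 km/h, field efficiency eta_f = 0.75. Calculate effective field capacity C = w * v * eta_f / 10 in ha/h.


C = w * v * eta_f / 10
  = 5.2 * 3.3 * 0.75 / 10
  = 12.87 / 10
  = 1.29 ha/h


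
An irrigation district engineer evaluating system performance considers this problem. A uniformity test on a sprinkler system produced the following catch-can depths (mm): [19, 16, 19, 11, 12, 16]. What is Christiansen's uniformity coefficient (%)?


xbar = 93 / 6 = 15.500
sum|xi - xbar| = 16
CU = 100 * (1 - 16 / (6 * 15.500))
   = 100 * (1 - 0.1720)
   = 82.80%


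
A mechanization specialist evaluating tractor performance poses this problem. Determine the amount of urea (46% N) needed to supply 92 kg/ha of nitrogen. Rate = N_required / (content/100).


Rate = N_required / (N_content / 100)
     = 92 / (46 / 100)
     = 92 / 0.46
     = 200 kg/ha


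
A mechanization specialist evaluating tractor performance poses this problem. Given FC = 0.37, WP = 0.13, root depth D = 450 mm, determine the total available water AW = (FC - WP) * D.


AW = (FC - WP) * D
   = (0.37 - 0.13) * 450
   = 0.24 * 450
   = 108 mm


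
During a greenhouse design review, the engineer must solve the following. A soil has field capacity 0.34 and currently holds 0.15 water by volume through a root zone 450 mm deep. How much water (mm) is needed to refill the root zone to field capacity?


SMD = (FC - theta) * D
    = (0.34 - 0.15) * 450
    = 0.190 * 450
    = 85.50 mm


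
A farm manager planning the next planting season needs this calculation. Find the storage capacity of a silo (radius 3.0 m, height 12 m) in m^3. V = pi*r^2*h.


V = pi * r^2 * h
  = pi * 3.0^2 * 12
  = pi * 9 * 12
  = 339.29 m^3


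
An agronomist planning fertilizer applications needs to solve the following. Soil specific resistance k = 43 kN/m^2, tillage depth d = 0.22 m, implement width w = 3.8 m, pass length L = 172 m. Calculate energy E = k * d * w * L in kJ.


E = k * d * w * L
  = 43 * 0.22 * 3.8 * 172
  = 6183.06 kJ


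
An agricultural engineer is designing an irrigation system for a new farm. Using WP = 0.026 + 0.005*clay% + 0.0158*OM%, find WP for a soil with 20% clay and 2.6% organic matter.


WP = 0.026 + 0.005*20 + 0.0158*2.6
   = 0.026 + 0.1000 + 0.0411
   = 0.1671


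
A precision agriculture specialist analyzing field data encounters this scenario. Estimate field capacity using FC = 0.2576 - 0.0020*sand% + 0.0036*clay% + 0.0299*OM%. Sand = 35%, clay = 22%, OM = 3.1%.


FC = 0.2576 - 0.0020*35 + 0.0036*22 + 0.0299*3.1
   = 0.2576 - 0.0700 + 0.0792 + 0.0927
   = 0.3595


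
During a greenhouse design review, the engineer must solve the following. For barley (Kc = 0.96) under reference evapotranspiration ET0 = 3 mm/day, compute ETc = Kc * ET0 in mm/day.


ETc = Kc * ET0
    = 0.96 * 3
    = 2.88 mm/day


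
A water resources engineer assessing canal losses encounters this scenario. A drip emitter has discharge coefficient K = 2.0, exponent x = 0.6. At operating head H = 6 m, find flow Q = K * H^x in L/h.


Q = K * H^x
  = 2.0 * 6^0.6
  = 2.0 * 2.9302
  = 5.86 L/h


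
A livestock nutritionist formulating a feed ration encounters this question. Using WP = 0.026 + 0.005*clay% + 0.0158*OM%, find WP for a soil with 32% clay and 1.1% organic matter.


WP = 0.026 + 0.005*32 + 0.0158*1.1
   = 0.026 + 0.1600 + 0.0174
   = 0.2034


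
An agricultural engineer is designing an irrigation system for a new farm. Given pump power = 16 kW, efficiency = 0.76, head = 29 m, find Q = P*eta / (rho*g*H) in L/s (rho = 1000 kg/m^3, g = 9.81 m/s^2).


Q = (P * 1000 * eta) / (rho * g * H)
  = (16 * 1000 * 0.76) / (1000 * 9.81 * 29)
  = 12160 / 284490
  = 0.04274 m^3/s = 42.74 L/s


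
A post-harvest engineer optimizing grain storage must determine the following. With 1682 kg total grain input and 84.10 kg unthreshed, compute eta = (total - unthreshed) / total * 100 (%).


eta = (total - unthreshed) / total * 100
    = (1682 - 84.10) / 1682 * 100
    = 1597.90 / 1682 * 100
    = 95%


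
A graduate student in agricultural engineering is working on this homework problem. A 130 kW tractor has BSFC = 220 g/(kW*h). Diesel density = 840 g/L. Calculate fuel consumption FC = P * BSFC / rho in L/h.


FC = P * BSFC / rho_fuel
   = 130 * 220 / 840
   = 28600 / 840
   = 34.05 L/h


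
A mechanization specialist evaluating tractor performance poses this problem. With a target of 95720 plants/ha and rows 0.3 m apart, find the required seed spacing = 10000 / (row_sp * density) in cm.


spacing = 10000 / (row_sp * density)
        = 10000 / (0.3 * 95720)
        = 10000 / 28716
        = 0.34824 m = 34.82 cm


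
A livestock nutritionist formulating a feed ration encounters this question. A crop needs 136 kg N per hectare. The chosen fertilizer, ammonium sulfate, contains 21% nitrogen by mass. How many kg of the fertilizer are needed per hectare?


Rate = N_required / (N_content / 100)
     = 136 / (21 / 100)
     = 136 / 0.21
     = 647.62 kg/ha


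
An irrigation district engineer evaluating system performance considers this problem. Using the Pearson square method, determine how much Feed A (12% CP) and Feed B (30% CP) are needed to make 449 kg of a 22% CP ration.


parts_A = CP_b - target = 30 - 22 = 8
parts_B = target - CP_a = 22 - 12 = 10
total_parts = 8 + 10 = 18
Feed A = 449 * 8 / 18 = 199.56 kg
Feed B = 449 * 10 / 18 = 249.44 kg

199.56 kg


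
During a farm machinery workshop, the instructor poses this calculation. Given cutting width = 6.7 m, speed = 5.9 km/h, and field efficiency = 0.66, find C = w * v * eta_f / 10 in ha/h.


C = w * v * eta_f / 10
  = 6.7 * 5.9 * 0.66 / 10
  = 26.09 / 10
  = 2.61 ha/h


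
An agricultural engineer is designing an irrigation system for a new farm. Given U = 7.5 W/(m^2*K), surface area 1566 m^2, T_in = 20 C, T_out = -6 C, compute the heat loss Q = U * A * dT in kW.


dT = 20 - (-6) = 26 K
Q = U * A * dT
  = 7.5 * 1566 * 26
  = 305370 W = 305.37 kW


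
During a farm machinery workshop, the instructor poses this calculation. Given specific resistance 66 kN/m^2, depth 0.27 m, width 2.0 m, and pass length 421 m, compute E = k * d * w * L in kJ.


E = k * d * w * L
  = 66 * 0.27 * 2.0 * 421
  = 15004.44 kJ


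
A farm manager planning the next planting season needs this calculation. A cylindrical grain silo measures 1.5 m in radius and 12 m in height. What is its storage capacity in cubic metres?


V = pi * r^2 * h
  = pi * 1.5^2 * 12
  = pi * 2.25 * 12
  = 84.82 m^3


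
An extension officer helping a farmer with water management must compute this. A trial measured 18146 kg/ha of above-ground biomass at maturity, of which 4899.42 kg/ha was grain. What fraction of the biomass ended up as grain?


HI = grain_yield / biomass
   = 4899.42 / 18146
   = 0.27


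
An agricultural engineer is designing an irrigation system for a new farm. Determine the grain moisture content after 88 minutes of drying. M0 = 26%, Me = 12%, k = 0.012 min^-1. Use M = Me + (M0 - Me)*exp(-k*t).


M = Me + (M0 - Me) * e^(-k*t)
  = 12 + (26 - 12) * e^(-0.012*88)
  = 12 + 14 * e^(-1.056)
  = 12 + 14 * 0.34784
  = 12 + 4.8698
  = 16.87%


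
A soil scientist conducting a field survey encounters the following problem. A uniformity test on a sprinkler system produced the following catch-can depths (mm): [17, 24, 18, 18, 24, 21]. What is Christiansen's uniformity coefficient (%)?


xbar = 122 / 6 = 20.333
sum|xi - xbar| = 16
CU = 100 * (1 - 16 / (6 * 20.333))
   = 100 * (1 - 0.1311)
   = 86.89%


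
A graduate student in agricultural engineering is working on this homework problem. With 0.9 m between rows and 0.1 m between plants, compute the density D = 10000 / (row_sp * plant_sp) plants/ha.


D = 10000 / (row_sp * plant_sp)
  = 10000 / (0.9 * 0.1)
  = 10000 / 0.0900
  = 111111.11 plants/ha


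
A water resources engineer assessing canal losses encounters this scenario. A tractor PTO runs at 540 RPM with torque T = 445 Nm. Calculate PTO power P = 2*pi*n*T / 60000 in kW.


P = 2*pi*n*T / 60000
  = 2*pi * 540 * 445 / 60000
  = 1509849.43 / 60000
  = 25.16 kW


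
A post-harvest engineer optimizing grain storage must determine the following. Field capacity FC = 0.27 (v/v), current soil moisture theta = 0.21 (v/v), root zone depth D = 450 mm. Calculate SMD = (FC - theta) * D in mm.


SMD = (FC - theta) * D
    = (0.27 - 0.21) * 450
    = 0.060 * 450
    = 27 mm


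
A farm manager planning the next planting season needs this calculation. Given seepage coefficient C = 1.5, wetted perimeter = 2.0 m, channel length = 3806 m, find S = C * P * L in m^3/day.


S = C * P * L
  = 1.5 * 2.0 * 3806
  = 11418 m^3/day


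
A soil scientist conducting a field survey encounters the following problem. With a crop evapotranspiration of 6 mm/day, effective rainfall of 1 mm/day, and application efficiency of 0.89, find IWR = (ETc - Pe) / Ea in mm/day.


IWR = (ETc - Pe) / Ea
    = (6 - 1) / 0.89
    = 5 / 0.89
    = 5.62 mm/day


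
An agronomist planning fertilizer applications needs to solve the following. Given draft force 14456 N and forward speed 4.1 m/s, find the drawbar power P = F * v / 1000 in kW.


P = F * v / 1000
  = 14456 * 4.1 / 1000
  = 59269.60 / 1000
  = 59.27 kW


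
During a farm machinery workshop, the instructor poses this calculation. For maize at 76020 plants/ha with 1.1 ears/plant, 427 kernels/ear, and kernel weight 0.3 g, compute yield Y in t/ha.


Y = density * ears * kernels * kw
  = 76020 * 1.1 * 427 * 0.3 g/ha
  = 10711978.20 g/ha
  = 10711.98 kg/ha = 10.71 t/ha


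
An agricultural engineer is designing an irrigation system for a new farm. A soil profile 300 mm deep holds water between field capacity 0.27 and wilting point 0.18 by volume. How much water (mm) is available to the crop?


AW = (FC - WP) * D
   = (0.27 - 0.18) * 300
   = 0.09 * 300
   = 27 mm


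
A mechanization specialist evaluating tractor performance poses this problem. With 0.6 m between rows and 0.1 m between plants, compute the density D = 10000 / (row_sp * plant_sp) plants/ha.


D = 10000 / (row_sp * plant_sp)
  = 10000 / (0.6 * 0.1)
  = 10000 / 0.0600
  = 166666.67 plants/ha


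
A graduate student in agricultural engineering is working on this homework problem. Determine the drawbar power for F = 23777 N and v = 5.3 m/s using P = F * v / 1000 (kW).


P = F * v / 1000
  = 23777 * 5.3 / 1000
  = 126018.10 / 1000
  = 126.02 kW


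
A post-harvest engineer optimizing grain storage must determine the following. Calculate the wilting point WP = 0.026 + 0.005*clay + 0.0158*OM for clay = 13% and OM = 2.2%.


WP = 0.026 + 0.005*13 + 0.0158*2.2
   = 0.026 + 0.0650 + 0.0348
   = 0.1258


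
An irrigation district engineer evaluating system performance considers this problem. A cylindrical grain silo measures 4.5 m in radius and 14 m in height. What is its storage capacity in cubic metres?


V = pi * r^2 * h
  = pi * 4.5^2 * 14
  = pi * 20.25 * 14
  = 890.64 m^3


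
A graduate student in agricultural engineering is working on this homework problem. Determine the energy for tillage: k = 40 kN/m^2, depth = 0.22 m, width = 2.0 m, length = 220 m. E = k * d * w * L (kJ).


E = k * d * w * L
  = 40 * 0.22 * 2.0 * 220
  = 3872 kJ


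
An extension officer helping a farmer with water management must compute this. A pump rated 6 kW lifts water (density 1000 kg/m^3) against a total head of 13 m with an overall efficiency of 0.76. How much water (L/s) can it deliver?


Q = (P * 1000 * eta) / (rho * g * H)
  = (6 * 1000 * 0.76) / (1000 * 9.81 * 13)
  = 4560 / 127530
  = 0.03576 m^3/s = 35.76 L/s


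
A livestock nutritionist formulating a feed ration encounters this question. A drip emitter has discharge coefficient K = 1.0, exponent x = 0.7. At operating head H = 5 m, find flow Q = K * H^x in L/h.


Q = K * H^x
  = 1.0 * 5^0.7
  = 1.0 * 3.0852
  = 3.09 L/h


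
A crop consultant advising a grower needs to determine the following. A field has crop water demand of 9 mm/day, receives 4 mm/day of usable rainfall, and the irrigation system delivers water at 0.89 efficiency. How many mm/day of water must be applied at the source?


IWR = (ETc - Pe) / Ea
    = (9 - 4) / 0.89
    = 5 / 0.89
    = 5.62 mm/day


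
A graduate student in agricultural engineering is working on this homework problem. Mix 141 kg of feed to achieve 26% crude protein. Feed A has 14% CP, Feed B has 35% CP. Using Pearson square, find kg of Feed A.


parts_A = CP_b - target = 35 - 26 = 9
parts_B = target - CP_a = 26 - 14 = 12
total_parts = 9 + 12 = 21
Feed A = 141 * 9 / 21 = 60.43 kg
Feed B = 141 * 12 / 21 = 80.57 kg

60.43 kg


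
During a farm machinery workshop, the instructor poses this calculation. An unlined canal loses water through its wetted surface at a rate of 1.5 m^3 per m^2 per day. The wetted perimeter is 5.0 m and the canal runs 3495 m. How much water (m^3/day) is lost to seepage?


S = C * P * L
  = 1.5 * 5.0 * 3495
  = 26212.50 m^3/day


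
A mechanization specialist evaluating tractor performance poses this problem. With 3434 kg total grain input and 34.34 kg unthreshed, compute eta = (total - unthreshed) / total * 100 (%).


eta = (total - unthreshed) / total * 100
    = (3434 - 34.34) / 3434 * 100
    = 3399.66 / 3434 * 100
    = 99%


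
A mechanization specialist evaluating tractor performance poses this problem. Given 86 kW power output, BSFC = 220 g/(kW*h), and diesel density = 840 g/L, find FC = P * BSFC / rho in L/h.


FC = P * BSFC / rho_fuel
   = 86 * 220 / 840
   = 18920 / 840
   = 22.52 L/h


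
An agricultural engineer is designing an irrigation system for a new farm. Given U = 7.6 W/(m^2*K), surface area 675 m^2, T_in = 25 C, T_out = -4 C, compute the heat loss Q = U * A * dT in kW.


dT = 25 - (-4) = 29 K
Q = U * A * dT
  = 7.6 * 675 * 29
  = 148770 W = 148.77 kW


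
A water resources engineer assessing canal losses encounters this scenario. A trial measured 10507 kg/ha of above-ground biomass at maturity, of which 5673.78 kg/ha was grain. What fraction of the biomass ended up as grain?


HI = grain_yield / biomass
   = 5673.78 / 10507
   = 0.54


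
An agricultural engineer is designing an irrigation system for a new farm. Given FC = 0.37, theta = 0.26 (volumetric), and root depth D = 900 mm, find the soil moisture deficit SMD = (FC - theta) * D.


SMD = (FC - theta) * D
    = (0.37 - 0.26) * 900
    = 0.110 * 900
    = 99 mm


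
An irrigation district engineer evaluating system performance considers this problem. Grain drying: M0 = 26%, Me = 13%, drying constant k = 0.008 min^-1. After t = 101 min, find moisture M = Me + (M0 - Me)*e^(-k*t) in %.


M = Me + (M0 - Me) * e^(-k*t)
  = 13 + (26 - 13) * e^(-0.008*101)
  = 13 + 13 * e^(-0.808)
  = 13 + 13 * 0.44575
  = 13 + 5.7947
  = 18.79%


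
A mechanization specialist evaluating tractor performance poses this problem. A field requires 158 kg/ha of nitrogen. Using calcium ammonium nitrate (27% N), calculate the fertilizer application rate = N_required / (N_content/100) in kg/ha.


Rate = N_required / (N_content / 100)
     = 158 / (27 / 100)
     = 158 / 0.27
     = 585.19 kg/ha


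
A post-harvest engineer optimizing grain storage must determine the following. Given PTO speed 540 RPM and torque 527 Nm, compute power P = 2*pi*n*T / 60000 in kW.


P = 2*pi*n*T / 60000
  = 2*pi * 540 * 527 / 60000
  = 1788068.87 / 60000
  = 29.80 kW


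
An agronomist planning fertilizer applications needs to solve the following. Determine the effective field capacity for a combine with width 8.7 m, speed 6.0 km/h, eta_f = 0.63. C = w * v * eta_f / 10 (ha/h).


C = w * v * eta_f / 10
  = 8.7 * 6.0 * 0.63 / 10
  = 32.89 / 10
  = 3.29 ha/h


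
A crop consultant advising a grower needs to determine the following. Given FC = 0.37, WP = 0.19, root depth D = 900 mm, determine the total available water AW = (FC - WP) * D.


AW = (FC - WP) * D
   = (0.37 - 0.19) * 900
   = 0.18 * 900
   = 162 mm


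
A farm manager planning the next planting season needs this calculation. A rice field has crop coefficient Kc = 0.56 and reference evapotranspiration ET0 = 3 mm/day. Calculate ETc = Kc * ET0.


ETc = Kc * ET0
    = 0.56 * 3
    = 1.68 mm/day


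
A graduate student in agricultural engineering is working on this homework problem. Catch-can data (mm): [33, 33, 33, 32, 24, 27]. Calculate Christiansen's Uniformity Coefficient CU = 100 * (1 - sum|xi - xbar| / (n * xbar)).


xbar = 182 / 6 = 30.333
sum|xi - xbar| = 19.333
CU = 100 * (1 - 19.333 / (6 * 30.333))
   = 100 * (1 - 0.1062)
   = 89.38%


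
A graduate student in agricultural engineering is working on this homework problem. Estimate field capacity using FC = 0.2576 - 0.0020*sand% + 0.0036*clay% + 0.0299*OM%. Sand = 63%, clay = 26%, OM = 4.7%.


FC = 0.2576 - 0.0020*63 + 0.0036*26 + 0.0299*4.7
   = 0.2576 - 0.1260 + 0.0936 + 0.1405
   = 0.3657


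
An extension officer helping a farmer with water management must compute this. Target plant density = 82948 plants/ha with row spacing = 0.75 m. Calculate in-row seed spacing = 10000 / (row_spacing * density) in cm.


spacing = 10000 / (row_sp * density)
        = 10000 / (0.75 * 82948)
        = 10000 / 62211
        = 0.16074 m = 16.07 cm


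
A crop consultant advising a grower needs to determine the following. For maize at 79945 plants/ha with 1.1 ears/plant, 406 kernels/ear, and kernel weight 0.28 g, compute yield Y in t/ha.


Y = density * ears * kernels * kw
  = 79945 * 1.1 * 406 * 0.28 g/ha
  = 9996962.36 g/ha
  = 9996.96 kg/ha = 10.00 t/ha


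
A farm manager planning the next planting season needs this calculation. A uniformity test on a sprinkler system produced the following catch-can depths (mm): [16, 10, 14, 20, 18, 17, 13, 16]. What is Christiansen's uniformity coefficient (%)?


xbar = 124 / 8 = 15.500
sum|xi - xbar| = 19
CU = 100 * (1 - 19 / (8 * 15.500))
   = 100 * (1 - 0.1532)
   = 84.68%


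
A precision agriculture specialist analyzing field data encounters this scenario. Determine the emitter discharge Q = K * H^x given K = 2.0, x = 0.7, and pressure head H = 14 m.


Q = K * H^x
  = 2.0 * 14^0.7
  = 2.0 * 6.3429
  = 12.69 L/h


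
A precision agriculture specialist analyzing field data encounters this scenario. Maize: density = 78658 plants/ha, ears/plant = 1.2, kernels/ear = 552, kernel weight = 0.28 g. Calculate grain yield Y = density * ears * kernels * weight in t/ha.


Y = density * ears * kernels * kw
  = 78658 * 1.2 * 552 * 0.28 g/ha
  = 14588856.58 g/ha
  = 14588.86 kg/ha = 14.59 t/ha


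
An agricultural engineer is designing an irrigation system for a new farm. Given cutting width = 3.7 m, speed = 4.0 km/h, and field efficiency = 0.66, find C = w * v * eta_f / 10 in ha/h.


C = w * v * eta_f / 10
  = 3.7 * 4.0 * 0.66 / 10
  = 9.77 / 10
  = 0.98 ha/h


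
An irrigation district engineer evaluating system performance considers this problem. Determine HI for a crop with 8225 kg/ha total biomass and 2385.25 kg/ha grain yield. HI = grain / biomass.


HI = grain_yield / biomass
   = 2385.25 / 8225
   = 0.29


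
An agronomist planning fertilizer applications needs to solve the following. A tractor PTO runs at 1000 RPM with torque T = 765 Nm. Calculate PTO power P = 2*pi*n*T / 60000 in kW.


P = 2*pi*n*T / 60000
  = 2*pi * 1000 * 765 / 60000
  = 4806636.76 / 60000
  = 80.11 kW


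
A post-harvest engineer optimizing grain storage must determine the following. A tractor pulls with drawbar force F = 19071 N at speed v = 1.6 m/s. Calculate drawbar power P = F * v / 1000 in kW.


P = F * v / 1000
  = 19071 * 1.6 / 1000
  = 30513.60 / 1000
  = 30.51 kW


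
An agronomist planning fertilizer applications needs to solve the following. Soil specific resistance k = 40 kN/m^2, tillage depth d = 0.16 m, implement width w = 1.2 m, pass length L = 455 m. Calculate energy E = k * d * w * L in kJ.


E = k * d * w * L
  = 40 * 0.16 * 1.2 * 455
  = 3494.40 kJ


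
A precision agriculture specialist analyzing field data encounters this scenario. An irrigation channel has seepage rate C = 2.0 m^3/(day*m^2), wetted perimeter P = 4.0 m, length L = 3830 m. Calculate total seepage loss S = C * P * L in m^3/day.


S = C * P * L
  = 2.0 * 4.0 * 3830
  = 30640 m^3/day


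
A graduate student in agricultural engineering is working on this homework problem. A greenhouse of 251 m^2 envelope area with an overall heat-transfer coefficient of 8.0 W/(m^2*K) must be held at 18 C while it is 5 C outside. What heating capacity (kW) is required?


dT = 18 - (5) = 13 K
Q = U * A * dT
  = 8.0 * 251 * 13
  = 26104 W = 26.10 kW


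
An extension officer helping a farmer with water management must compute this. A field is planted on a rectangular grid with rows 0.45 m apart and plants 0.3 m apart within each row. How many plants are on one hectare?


D = 10000 / (row_sp * plant_sp)
  = 10000 / (0.45 * 0.3)
  = 10000 / 0.1350
  = 74074.07 plants/ha


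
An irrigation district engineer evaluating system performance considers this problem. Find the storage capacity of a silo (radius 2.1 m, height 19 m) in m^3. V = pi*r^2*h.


V = pi * r^2 * h
  = pi * 2.1^2 * 19
  = pi * 4.41 * 19
  = 263.23 m^3


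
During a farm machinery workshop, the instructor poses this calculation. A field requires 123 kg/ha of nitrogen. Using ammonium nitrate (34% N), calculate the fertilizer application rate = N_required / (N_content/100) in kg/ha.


Rate = N_required / (N_content / 100)
     = 123 / (34 / 100)
     = 123 / 0.34
     = 361.76 kg/ha


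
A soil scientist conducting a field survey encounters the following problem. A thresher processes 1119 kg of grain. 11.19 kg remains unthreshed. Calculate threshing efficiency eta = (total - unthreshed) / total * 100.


eta = (total - unthreshed) / total * 100
    = (1119 - 11.19) / 1119 * 100
    = 1107.81 / 1119 * 100
    = 99%


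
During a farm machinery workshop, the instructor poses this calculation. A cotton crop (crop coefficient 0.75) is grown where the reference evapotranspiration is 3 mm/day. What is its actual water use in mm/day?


ETc = Kc * ET0
    = 0.75 * 3
    = 2.25 mm/day
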